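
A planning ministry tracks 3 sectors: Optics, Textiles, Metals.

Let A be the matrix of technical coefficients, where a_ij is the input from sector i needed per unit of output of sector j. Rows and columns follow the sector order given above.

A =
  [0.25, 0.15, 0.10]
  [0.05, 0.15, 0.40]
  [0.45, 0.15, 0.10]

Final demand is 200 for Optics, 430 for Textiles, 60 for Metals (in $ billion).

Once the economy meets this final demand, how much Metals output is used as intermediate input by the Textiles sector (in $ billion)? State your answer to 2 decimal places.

z_MT = 109.93

I − A =
  [   0.75    -0.15    -0.10]
  [  -0.05     0.85    -0.40]
  [  -0.45    -0.15     0.90]
Cofactors of I−A, C_ij = (−1)^(i+j)·(minor ij) (rows/columns in the sector order above):
  C_11 = (0.85)(0.90) − (-0.40)(-0.15) = 0.7050
  C_12 = −[(-0.05)(0.90) − (-0.40)(-0.45)] = 0.2250
  C_13 = (-0.05)(-0.15) − (0.85)(-0.45) = 0.3900
  C_21 = −[(-0.15)(0.90) − (-0.10)(-0.15)] = 0.1500
  C_22 = (0.75)(0.90) − (-0.10)(-0.45) = 0.6300
  C_23 = −[(0.75)(-0.15) − (-0.15)(-0.45)] = 0.1800
  C_31 = (-0.15)(-0.40) − (-0.10)(0.85) = 0.1450
  C_32 = −[(0.75)(-0.40) − (-0.10)(-0.05)] = 0.3050
  C_33 = (0.75)(0.85) − (-0.15)(-0.05) = 0.6300
det(I−A) = Σ_j (I−A)_1j·C_1j = (0.75)(0.7050) + (-0.15)(0.2250) + (-0.10)(0.3900) = 0.4560
adj(I−A) = Cᵀ =
  [ 0.7050   0.1500   0.1450]
  [ 0.2250   0.6300   0.3050]
  [ 0.3900   0.1800   0.6300]
(I − A)⁻¹ = adj(I−A) / det(I−A) ≈
  [   1.5461     0.3289     0.3180]
  [   0.4934     1.3816     0.6689]
  [   0.8553     0.3947     1.3816]
First solve x = (I − A)⁻¹ d = adj(I−A)·d / det(I−A); in particular x_T = (0.2250·200 + 0.6300·430 + 0.3050·60) / 0.4560 = 334.20 / 0.4560 ≈ 732.8947.
Intermediate flow from M to T: z_MT = a_MT · x_T = 0.15 × 334.20 / 0.4560 = 50.13 / 0.4560 ≈ 109.93.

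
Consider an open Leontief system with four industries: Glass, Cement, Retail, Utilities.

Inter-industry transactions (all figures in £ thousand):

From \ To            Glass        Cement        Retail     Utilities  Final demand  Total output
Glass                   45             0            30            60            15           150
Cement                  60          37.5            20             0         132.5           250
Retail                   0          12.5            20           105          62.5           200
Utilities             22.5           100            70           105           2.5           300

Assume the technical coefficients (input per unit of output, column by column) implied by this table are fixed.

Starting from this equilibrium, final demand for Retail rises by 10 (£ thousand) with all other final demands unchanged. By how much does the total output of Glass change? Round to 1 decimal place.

Δx_G = 7.8

Technical coefficients a_ij = z_ij / X_j:
  a_GG = 45/150 = 0.30, a_CG = 60/150 = 0.40, a_RG = 0/150 = 0.00, a_UG = 22.5/150 = 0.15
  a_GC = 0/250 = 0.00, a_CC = 37.5/250 = 0.15, a_RC = 12.5/250 = 0.05, a_UC = 100/250 = 0.40
  a_GR = 30/200 = 0.15, a_CR = 20/200 = 0.10, a_RR = 20/200 = 0.10, a_UR = 70/200 = 0.35
  a_GU = 60/300 = 0.20, a_CU = 0/300 = 0.00, a_RU = 105/300 = 0.35, a_UU = 105/300 = 0.35
I − A =
  [   0.70     0.00    -0.15    -0.20]
  [  -0.40     0.85    -0.10     0.00]
  [   0.00    -0.05     0.90    -0.35]
  [  -0.15    -0.40    -0.35     0.65]
Compute the cofactors C_ij = (−1)^(i+j)·(3×3 minor ij) of I−A; the adjugate is their transpose:
adj(I−A) = Cᵀ =
  [ 0.375875   0.101375   0.150375   0.196625]
  [ 0.190250   0.288875   0.109500   0.117500]
  [ 0.113625   0.119250   0.329250   0.212250]
  [ 0.265000   0.265375   0.279375   0.529000]
det(I−A) = Σ_j (I−A)_1j·C_1j = (0.70)(0.375875) + (0.00)(0.190250) + (-0.15)(0.113625) + (-0.20)(0.265000) = 0.19306875
(I − A)⁻¹ = adj(I−A) / det(I−A) ≈
  [   1.9468     0.5251     0.7789     1.0184]
  [   0.9854     1.4962     0.5672     0.6086]
  [   0.5885     0.6177     1.7054     1.0993]
  [   1.3726     1.3745     1.4470     2.7400]
Δx = (I − A)⁻¹ Δd with Δd having +10 in the Retail component and 0 elsewhere.
So Δx_G = L_GR · (+10), where L_GR = adj(I−A)_GR / det(I−A) = 0.150375 / 0.19306875.
Δx_G = 0.150375 × (+10) / 0.19306875 = 1.50375 / 0.19306875 ≈ 7.8.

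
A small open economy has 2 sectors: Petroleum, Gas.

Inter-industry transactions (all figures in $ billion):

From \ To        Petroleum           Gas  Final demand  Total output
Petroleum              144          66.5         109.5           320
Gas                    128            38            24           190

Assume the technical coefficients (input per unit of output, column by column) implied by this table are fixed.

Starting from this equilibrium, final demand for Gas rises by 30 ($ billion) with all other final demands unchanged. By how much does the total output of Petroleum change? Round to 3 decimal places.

Technical coefficients a_ij = z_ij / X_j:
  a_11 = 144/320 = 0.45, a_21 = 128/320 = 0.40
  a_12 = 66.5/190 = 0.35, a_22 = 38/190 = 0.20
I − A =
  [   0.55    -0.35]
  [  -0.40     0.80]
det(I−A) = (0.55)(0.80) − (-0.35)(-0.40) = 0.3000
adj(I−A) = [[0.80, 0.35], [0.40, 0.55]]
(I − A)⁻¹ = adj(I−A) / det(I−A) ≈
  [   2.6667     1.1667]
  [   1.3333     1.8333]
Δx = (I − A)⁻¹ Δd with Δd having +30 in the Gas component and 0 elsewhere.
So Δx_1 = L_12 · (+30), where L_12 = adj(I−A)_12 / det(I−A) = 0.35 / 0.3000.
Δx_1 = 0.35 × (+30) / 0.3000 = 10.50 / 0.3000 = 35.000.

Δx_1 = 35.000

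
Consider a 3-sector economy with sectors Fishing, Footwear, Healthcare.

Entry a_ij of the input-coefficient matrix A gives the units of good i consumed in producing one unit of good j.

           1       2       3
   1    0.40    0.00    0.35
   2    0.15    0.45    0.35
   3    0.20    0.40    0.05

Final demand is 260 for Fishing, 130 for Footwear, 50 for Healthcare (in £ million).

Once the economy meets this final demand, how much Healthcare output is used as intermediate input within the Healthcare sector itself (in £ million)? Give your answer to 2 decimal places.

I − A =
  [   0.60     0.00    -0.35]
  [  -0.15     0.55    -0.35]
  [  -0.20    -0.40     0.95]
Cofactors of I−A, C_ij = (−1)^(i+j)·(minor ij) (rows/columns in the sector order above):
  C_11 = (0.55)(0.95) − (-0.35)(-0.40) = 0.3825
  C_12 = −[(-0.15)(0.95) − (-0.35)(-0.20)] = 0.2125
  C_13 = (-0.15)(-0.40) − (0.55)(-0.20) = 0.1700
  C_21 = −[(0.00)(0.95) − (-0.35)(-0.40)] = 0.1400
  C_22 = (0.60)(0.95) − (-0.35)(-0.20) = 0.5000
  C_23 = −[(0.60)(-0.40) − (0.00)(-0.20)] = 0.2400
  C_31 = (0.00)(-0.35) − (-0.35)(0.55) = 0.1925
  C_32 = −[(0.60)(-0.35) − (-0.35)(-0.15)] = 0.2625
  C_33 = (0.60)(0.55) − (0.00)(-0.15) = 0.3300
det(I−A) = Σ_j (I−A)_1j·C_1j = (0.60)(0.3825) + (0.00)(0.2125) + (-0.35)(0.1700) = 0.1700
adj(I−A) = Cᵀ =
  [ 0.3825   0.1400   0.1925]
  [ 0.2125   0.5000   0.2625]
  [ 0.1700   0.2400   0.3300]
(I − A)⁻¹ = adj(I−A) / det(I−A) ≈
  [   2.2500     0.8235     1.1324]
  [   1.2500     2.9412     1.5441]
  [   1.0000     1.4118     1.9412]
First solve x = (I − A)⁻¹ d = adj(I−A)·d / det(I−A); in particular x_3 = (0.1700·260 + 0.2400·130 + 0.3300·50) / 0.1700 = 91.90 / 0.1700 ≈ 540.5882.
Intermediate flow from 3 to 3: z_33 = a_33 · x_3 = 0.05 × 91.90 / 0.1700 = 4.595 / 0.1700 ≈ 27.03.

z_33 = 27.03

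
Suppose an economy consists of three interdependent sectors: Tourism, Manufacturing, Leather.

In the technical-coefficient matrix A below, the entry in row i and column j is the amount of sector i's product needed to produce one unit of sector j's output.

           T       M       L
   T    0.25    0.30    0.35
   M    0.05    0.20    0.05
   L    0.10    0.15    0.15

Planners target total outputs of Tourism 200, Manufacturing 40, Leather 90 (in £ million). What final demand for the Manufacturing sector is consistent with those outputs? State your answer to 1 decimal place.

I − A =
  [   0.75    -0.30    -0.35]
  [  -0.05     0.80    -0.05]
  [  -0.10    -0.15     0.85]
d = (I − A) x:
  d_T = (+0.75)·200 + (-0.30)·40 + (-0.35)·90 = 106.5
  d_M = (-0.05)·200 + (+0.80)·40 + (-0.05)·90 = 17.5
  d_L = (-0.10)·200 + (-0.15)·40 + (+0.85)·90 = 50.5

d_M = 17.5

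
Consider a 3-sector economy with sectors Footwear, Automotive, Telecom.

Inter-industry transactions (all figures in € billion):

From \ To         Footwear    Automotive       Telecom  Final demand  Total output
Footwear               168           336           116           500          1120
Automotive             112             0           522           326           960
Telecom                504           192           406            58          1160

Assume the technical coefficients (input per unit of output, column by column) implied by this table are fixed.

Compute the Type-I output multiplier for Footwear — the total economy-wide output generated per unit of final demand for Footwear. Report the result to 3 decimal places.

Technical coefficients a_ij = z_ij / X_j:
  a_11 = 168/1120 = 0.15, a_21 = 112/1120 = 0.10, a_31 = 504/1120 = 0.45
  a_12 = 336/960 = 0.35, a_22 = 0/960 = 0.00, a_32 = 192/960 = 0.20
  a_13 = 116/1160 = 0.10, a_23 = 522/1160 = 0.45, a_33 = 406/1160 = 0.35
I − A =
  [   0.85    -0.35    -0.10]
  [  -0.10     1.00    -0.45]
  [  -0.45    -0.20     0.65]
Cofactors of I−A, C_ij = (−1)^(i+j)·(minor ij) (rows/columns in the sector order above):
  C_11 = (1.00)(0.65) − (-0.45)(-0.20) = 0.5600
  C_12 = −[(-0.10)(0.65) − (-0.45)(-0.45)] = 0.2675
  C_13 = (-0.10)(-0.20) − (1.00)(-0.45) = 0.4700
  C_21 = −[(-0.35)(0.65) − (-0.10)(-0.20)] = 0.2475
  C_22 = (0.85)(0.65) − (-0.10)(-0.45) = 0.5075
  C_23 = −[(0.85)(-0.20) − (-0.35)(-0.45)] = 0.3275
  C_31 = (-0.35)(-0.45) − (-0.10)(1.00) = 0.2575
  C_32 = −[(0.85)(-0.45) − (-0.10)(-0.10)] = 0.3925
  C_33 = (0.85)(1.00) − (-0.35)(-0.10) = 0.8150
det(I−A) = Σ_j (I−A)_1j·C_1j = (0.85)(0.5600) + (-0.35)(0.2675) + (-0.10)(0.4700) = 0.335375
adj(I−A) = Cᵀ =
  [ 0.5600   0.2475   0.2575]
  [ 0.2675   0.5075   0.3925]
  [ 0.4700   0.3275   0.8150]
(I − A)⁻¹ = adj(I−A) / det(I−A) ≈
  [   1.6698     0.7380     0.7678]
  [   0.7976     1.5132     1.1703]
  [   1.4014     0.9765     2.4301]
The output multiplier for sector j is the column-j sum of the Leontief inverse (I − A)⁻¹ = adj(I−A) / det(I−A).
Column 1 of adj(I−A): (0.5600, 0.2675, 0.4700); det(I−A) = 0.335375.
m_1 = (0.5600 + 0.2675 + 0.4700) / 0.335375 = 1.2975 / 0.335375 ≈ 3.869.

m_1 = 3.869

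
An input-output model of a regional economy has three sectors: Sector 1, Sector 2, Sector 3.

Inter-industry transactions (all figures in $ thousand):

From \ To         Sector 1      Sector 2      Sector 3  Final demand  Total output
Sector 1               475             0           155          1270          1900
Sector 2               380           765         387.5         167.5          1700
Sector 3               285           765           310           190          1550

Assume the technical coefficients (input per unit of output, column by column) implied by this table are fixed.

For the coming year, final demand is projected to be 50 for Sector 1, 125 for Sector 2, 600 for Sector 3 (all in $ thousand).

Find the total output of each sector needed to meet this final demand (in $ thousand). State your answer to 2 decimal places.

x_1 = 240.83, x_2 = 908.59, x_3 = 1306.24

Technical coefficients a_ij = z_ij / X_j:
  a_11 = 475/1900 = 0.25, a_21 = 380/1900 = 0.20, a_31 = 285/1900 = 0.15
  a_12 = 0/1700 = 0.00, a_22 = 765/1700 = 0.45, a_32 = 765/1700 = 0.45
  a_13 = 155/1550 = 0.10, a_23 = 387.5/1550 = 0.25, a_33 = 310/1550 = 0.20
I − A =
  [   0.75     0.00    -0.10]
  [  -0.20     0.55    -0.25]
  [  -0.15    -0.45     0.80]
Cofactors of I−A, C_ij = (−1)^(i+j)·(minor ij) (rows/columns in the sector order above):
  C_11 = (0.55)(0.80) − (-0.25)(-0.45) = 0.3275
  C_12 = −[(-0.20)(0.80) − (-0.25)(-0.15)] = 0.1975
  C_13 = (-0.20)(-0.45) − (0.55)(-0.15) = 0.1725
  C_21 = −[(0.00)(0.80) − (-0.10)(-0.45)] = 0.0450
  C_22 = (0.75)(0.80) − (-0.10)(-0.15) = 0.5850
  C_23 = −[(0.75)(-0.45) − (0.00)(-0.15)] = 0.3375
  C_31 = (0.00)(-0.25) − (-0.10)(0.55) = 0.0550
  C_32 = −[(0.75)(-0.25) − (-0.10)(-0.20)] = 0.2075
  C_33 = (0.75)(0.55) − (0.00)(-0.20) = 0.4125
det(I−A) = Σ_j (I−A)_1j·C_1j = (0.75)(0.3275) + (0.00)(0.1975) + (-0.10)(0.1725) = 0.228375
adj(I−A) = Cᵀ =
  [ 0.3275   0.0450   0.0550]
  [ 0.1975   0.5850   0.2075]
  [ 0.1725   0.3375   0.4125]
(I − A)⁻¹ = adj(I−A) / det(I−A) ≈
  [   1.4340     0.1970     0.2408]
  [   0.8648     2.5616     0.9086]
  [   0.7553     1.4778     1.8062]
x = (I − A)⁻¹ d = adj(I−A)·d / det(I−A), with det(I−A) = 0.228375:
  x_1 = (0.3275·50 + 0.0450·125 + 0.0550·600) / 0.228375 = 55.00 / 0.228375 ≈ 240.83
  x_2 = (0.1975·50 + 0.5850·125 + 0.2075·600) / 0.228375 = 207.50 / 0.228375 ≈ 908.59
  x_3 = (0.1725·50 + 0.3375·125 + 0.4125·600) / 0.228375 = 298.3125 / 0.228375 ≈ 1306.24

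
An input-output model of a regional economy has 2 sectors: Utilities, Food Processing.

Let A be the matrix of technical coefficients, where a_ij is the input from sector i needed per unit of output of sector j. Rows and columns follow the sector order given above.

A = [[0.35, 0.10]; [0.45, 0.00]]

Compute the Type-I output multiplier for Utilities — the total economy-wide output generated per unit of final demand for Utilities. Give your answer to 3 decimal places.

I − A =
  [   0.65    -0.10]
  [  -0.45     1.00]
det(I−A) = (0.65)(1.00) − (-0.10)(-0.45) = 0.6050
adj(I−A) = [[1.00, 0.10], [0.45, 0.65]]
(I − A)⁻¹ = adj(I−A) / det(I−A) ≈
  [   1.6529     0.1653]
  [   0.7438     1.0744]
The output multiplier for sector j is the column-j sum of the Leontief inverse (I − A)⁻¹ = adj(I−A) / det(I−A).
Column U of adj(I−A): (1.00, 0.45); det(I−A) = 0.6050.
m_U = (1.00 + 0.45) / 0.6050 = 1.45 / 0.6050 ≈ 2.397.

m_U = 2.397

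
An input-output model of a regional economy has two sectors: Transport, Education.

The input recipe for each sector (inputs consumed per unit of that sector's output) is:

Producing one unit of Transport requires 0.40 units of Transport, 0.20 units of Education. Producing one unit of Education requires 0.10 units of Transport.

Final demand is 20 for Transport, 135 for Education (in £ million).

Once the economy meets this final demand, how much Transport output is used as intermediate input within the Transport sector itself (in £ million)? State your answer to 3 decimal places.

I − A =
  [   0.60    -0.10]
  [  -0.20     1.00]
det(I−A) = (0.60)(1.00) − (-0.10)(-0.20) = 0.5800
adj(I−A) = [[1.00, 0.10], [0.20, 0.60]]
(I − A)⁻¹ = adj(I−A) / det(I−A) ≈
  [   1.7241     0.1724]
  [   0.3448     1.0345]
First solve x = (I − A)⁻¹ d = adj(I−A)·d / det(I−A); in particular x_1 = (1.00·20 + 0.10·135) / 0.5800 = 33.50 / 0.5800 ≈ 57.75862.
Intermediate flow from 1 to 1: z_11 = a_11 · x_1 = 0.40 × 33.50 / 0.5800 = 13.40 / 0.5800 ≈ 23.103.

z_11 = 23.103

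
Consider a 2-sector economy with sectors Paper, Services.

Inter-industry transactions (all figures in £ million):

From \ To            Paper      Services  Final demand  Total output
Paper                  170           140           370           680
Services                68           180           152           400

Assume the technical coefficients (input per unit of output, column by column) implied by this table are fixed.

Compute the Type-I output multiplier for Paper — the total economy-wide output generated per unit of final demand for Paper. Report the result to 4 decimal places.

m_1 = 1.7219

Technical coefficients a_ij = z_ij / X_j:
  a_11 = 170/680 = 0.25, a_21 = 68/680 = 0.10
  a_12 = 140/400 = 0.35, a_22 = 180/400 = 0.45
I − A =
  [   0.75    -0.35]
  [  -0.10     0.55]
det(I−A) = (0.75)(0.55) − (-0.35)(-0.10) = 0.3775
adj(I−A) = [[0.55, 0.35], [0.10, 0.75]]
(I − A)⁻¹ = adj(I−A) / det(I−A) ≈
  [   1.45695     0.92715]
  [   0.26490     1.98675]
The output multiplier for sector j is the column-j sum of the Leontief inverse (I − A)⁻¹ = adj(I−A) / det(I−A).
Column 1 of adj(I−A): (0.55, 0.10); det(I−A) = 0.3775.
m_1 = (0.55 + 0.10) / 0.3775 = 0.65 / 0.3775 ≈ 1.7219.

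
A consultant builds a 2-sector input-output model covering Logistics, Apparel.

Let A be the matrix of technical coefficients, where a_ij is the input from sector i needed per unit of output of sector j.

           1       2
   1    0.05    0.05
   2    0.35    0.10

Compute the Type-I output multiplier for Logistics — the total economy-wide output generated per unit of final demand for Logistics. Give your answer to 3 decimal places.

m_1 = 1.493

I − A =
  [   0.95    -0.05]
  [  -0.35     0.90]
det(I−A) = (0.95)(0.90) − (-0.05)(-0.35) = 0.8375
adj(I−A) = [[0.90, 0.05], [0.35, 0.95]]
(I − A)⁻¹ = adj(I−A) / det(I−A) ≈
  [   1.0746     0.0597]
  [   0.4179     1.1343]
The output multiplier for sector j is the column-j sum of the Leontief inverse (I − A)⁻¹ = adj(I−A) / det(I−A).
Column 1 of adj(I−A): (0.90, 0.35); det(I−A) = 0.8375.
m_1 = (0.90 + 0.35) / 0.8375 = 1.25 / 0.8375 ≈ 1.493.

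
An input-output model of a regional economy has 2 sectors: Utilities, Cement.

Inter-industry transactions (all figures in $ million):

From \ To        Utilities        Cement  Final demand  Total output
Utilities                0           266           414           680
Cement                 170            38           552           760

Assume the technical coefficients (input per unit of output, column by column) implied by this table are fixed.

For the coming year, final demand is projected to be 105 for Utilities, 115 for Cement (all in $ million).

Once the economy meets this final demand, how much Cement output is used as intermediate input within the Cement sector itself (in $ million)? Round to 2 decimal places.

Technical coefficients a_ij = z_ij / X_j:
  a_UU = 0/680 = 0.00, a_CU = 170/680 = 0.25
  a_UC = 266/760 = 0.35, a_CC = 38/760 = 0.05
I − A =
  [   1.00    -0.35]
  [  -0.25     0.95]
det(I−A) = (1.00)(0.95) − (-0.35)(-0.25) = 0.8625
adj(I−A) = [[0.95, 0.35], [0.25, 1.00]]
(I − A)⁻¹ = adj(I−A) / det(I−A) ≈
  [   1.1014     0.4058]
  [   0.2899     1.1594]
First solve x = (I − A)⁻¹ d = adj(I−A)·d / det(I−A); in particular x_C = (0.25·105 + 1.00·115) / 0.8625 = 141.25 / 0.8625 ≈ 163.7681.
Intermediate flow from C to C: z_CC = a_CC · x_C = 0.05 × 141.25 / 0.8625 = 7.0625 / 0.8625 ≈ 8.19.

z_CC = 8.19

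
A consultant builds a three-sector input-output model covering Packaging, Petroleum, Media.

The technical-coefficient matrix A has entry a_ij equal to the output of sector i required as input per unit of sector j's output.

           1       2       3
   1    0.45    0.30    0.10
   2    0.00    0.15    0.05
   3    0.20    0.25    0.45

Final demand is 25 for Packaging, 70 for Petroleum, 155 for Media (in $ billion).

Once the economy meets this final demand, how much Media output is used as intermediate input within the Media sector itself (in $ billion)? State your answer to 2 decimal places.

z_33 = 176.95

I − A =
  [   0.55    -0.30    -0.10]
  [   0.00     0.85    -0.05]
  [  -0.20    -0.25     0.55]
Cofactors of I−A, C_ij = (−1)^(i+j)·(minor ij) (rows/columns in the sector order above):
  C_11 = (0.85)(0.55) − (-0.05)(-0.25) = 0.4550
  C_12 = −[(0.00)(0.55) − (-0.05)(-0.20)] = 0.0100
  C_13 = (0.00)(-0.25) − (0.85)(-0.20) = 0.1700
  C_21 = −[(-0.30)(0.55) − (-0.10)(-0.25)] = 0.1900
  C_22 = (0.55)(0.55) − (-0.10)(-0.20) = 0.2825
  C_23 = −[(0.55)(-0.25) − (-0.30)(-0.20)] = 0.1975
  C_31 = (-0.30)(-0.05) − (-0.10)(0.85) = 0.1000
  C_32 = −[(0.55)(-0.05) − (-0.10)(0.00)] = 0.0275
  C_33 = (0.55)(0.85) − (-0.30)(0.00) = 0.4675
det(I−A) = Σ_j (I−A)_1j·C_1j = (0.55)(0.4550) + (-0.30)(0.0100) + (-0.10)(0.1700) = 0.23025
adj(I−A) = Cᵀ =
  [ 0.4550   0.1900   0.1000]
  [ 0.0100   0.2825   0.0275]
  [ 0.1700   0.1975   0.4675]
(I − A)⁻¹ = adj(I−A) / det(I−A) ≈
  [   1.9761     0.8252     0.4343]
  [   0.0434     1.2269     0.1194]
  [   0.7383     0.8578     2.0304]
First solve x = (I − A)⁻¹ d = adj(I−A)·d / det(I−A); in particular x_3 = (0.1700·25 + 0.1975·70 + 0.4675·155) / 0.23025 = 90.5375 / 0.23025 ≈ 393.2139.
Intermediate flow from 3 to 3: z_33 = a_33 · x_3 = 0.45 × 90.5375 / 0.23025 = 40.741875 / 0.23025 ≈ 176.95.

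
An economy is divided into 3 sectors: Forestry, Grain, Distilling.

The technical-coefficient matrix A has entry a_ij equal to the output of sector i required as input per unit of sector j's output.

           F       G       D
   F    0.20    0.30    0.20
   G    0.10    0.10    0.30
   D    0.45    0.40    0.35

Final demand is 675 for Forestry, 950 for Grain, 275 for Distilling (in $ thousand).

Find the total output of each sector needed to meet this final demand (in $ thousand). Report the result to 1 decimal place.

I − A =
  [   0.80    -0.30    -0.20]
  [  -0.10     0.90    -0.30]
  [  -0.45    -0.40     0.65]
Cofactors of I−A, C_ij = (−1)^(i+j)·(minor ij) (rows/columns in the sector order above):
  C_11 = (0.90)(0.65) − (-0.30)(-0.40) = 0.4650
  C_12 = −[(-0.10)(0.65) − (-0.30)(-0.45)] = 0.2000
  C_13 = (-0.10)(-0.40) − (0.90)(-0.45) = 0.4450
  C_21 = −[(-0.30)(0.65) − (-0.20)(-0.40)] = 0.2750
  C_22 = (0.80)(0.65) − (-0.20)(-0.45) = 0.4300
  C_23 = −[(0.80)(-0.40) − (-0.30)(-0.45)] = 0.4550
  C_31 = (-0.30)(-0.30) − (-0.20)(0.90) = 0.2700
  C_32 = −[(0.80)(-0.30) − (-0.20)(-0.10)] = 0.2600
  C_33 = (0.80)(0.90) − (-0.30)(-0.10) = 0.6900
det(I−A) = Σ_j (I−A)_1j·C_1j = (0.80)(0.4650) + (-0.30)(0.2000) + (-0.20)(0.4450) = 0.2230
adj(I−A) = Cᵀ =
  [ 0.4650   0.2750   0.2700]
  [ 0.2000   0.4300   0.2600]
  [ 0.4450   0.4550   0.6900]
(I − A)⁻¹ = adj(I−A) / det(I−A) ≈
  [   2.0852     1.2332     1.2108]
  [   0.8969     1.9283     1.1659]
  [   1.9955     2.0404     3.0942]
x = (I − A)⁻¹ d = adj(I−A)·d / det(I−A), with det(I−A) = 0.2230:
  x_F = (0.4650·675 + 0.2750·950 + 0.2700·275) / 0.2230 = 649.375 / 0.2230 ≈ 2912.0
  x_G = (0.2000·675 + 0.4300·950 + 0.2600·275) / 0.2230 = 615.00 / 0.2230 ≈ 2757.8
  x_D = (0.4450·675 + 0.4550·950 + 0.6900·275) / 0.2230 = 922.375 / 0.2230 ≈ 4136.2

x_F = 2912.0, x_G = 2757.8, x_D = 4136.2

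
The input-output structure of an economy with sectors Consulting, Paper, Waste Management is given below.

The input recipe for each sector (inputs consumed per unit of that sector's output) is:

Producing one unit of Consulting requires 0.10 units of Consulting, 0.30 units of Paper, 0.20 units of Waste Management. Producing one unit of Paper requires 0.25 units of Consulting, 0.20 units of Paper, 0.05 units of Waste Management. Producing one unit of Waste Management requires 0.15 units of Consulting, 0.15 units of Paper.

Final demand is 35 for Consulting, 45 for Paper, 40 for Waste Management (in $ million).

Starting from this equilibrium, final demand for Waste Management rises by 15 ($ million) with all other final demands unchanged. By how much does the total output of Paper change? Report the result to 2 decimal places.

I − A =
  [   0.90    -0.25    -0.15]
  [  -0.30     0.80    -0.15]
  [  -0.20    -0.05     1.00]
Cofactors of I−A, C_ij = (−1)^(i+j)·(minor ij) (rows/columns in the sector order above):
  C_11 = (0.80)(1.00) − (-0.15)(-0.05) = 0.7925
  C_12 = −[(-0.30)(1.00) − (-0.15)(-0.20)] = 0.3300
  C_13 = (-0.30)(-0.05) − (0.80)(-0.20) = 0.1750
  C_21 = −[(-0.25)(1.00) − (-0.15)(-0.05)] = 0.2575
  C_22 = (0.90)(1.00) − (-0.15)(-0.20) = 0.8700
  C_23 = −[(0.90)(-0.05) − (-0.25)(-0.20)] = 0.0950
  C_31 = (-0.25)(-0.15) − (-0.15)(0.80) = 0.1575
  C_32 = −[(0.90)(-0.15) − (-0.15)(-0.30)] = 0.1800
  C_33 = (0.90)(0.80) − (-0.25)(-0.30) = 0.6450
det(I−A) = Σ_j (I−A)_1j·C_1j = (0.90)(0.7925) + (-0.25)(0.3300) + (-0.15)(0.1750) = 0.6045
adj(I−A) = Cᵀ =
  [ 0.7925   0.2575   0.1575]
  [ 0.3300   0.8700   0.1800]
  [ 0.1750   0.0950   0.6450]
(I − A)⁻¹ = adj(I−A) / det(I−A) ≈
  [   1.3110     0.4260     0.2605]
  [   0.5459     1.4392     0.2978]
  [   0.2895     0.1572     1.0670]
Δx = (I − A)⁻¹ Δd with Δd having +15 in the Waste Management component and 0 elsewhere.
So Δx_P = L_PW · (+15), where L_PW = adj(I−A)_PW / det(I−A) = 0.1800 / 0.6045.
Δx_P = 0.1800 × (+15) / 0.6045 = 2.70 / 0.6045 ≈ 4.47.

Δx_P = 4.47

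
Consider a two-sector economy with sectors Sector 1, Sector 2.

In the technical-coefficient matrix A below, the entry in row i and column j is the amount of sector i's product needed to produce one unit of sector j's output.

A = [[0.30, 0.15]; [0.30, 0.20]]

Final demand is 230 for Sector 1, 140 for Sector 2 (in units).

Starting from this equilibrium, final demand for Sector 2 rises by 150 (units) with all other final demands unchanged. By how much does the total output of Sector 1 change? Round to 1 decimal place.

I − A =
  [   0.70    -0.15]
  [  -0.30     0.80]
det(I−A) = (0.70)(0.80) − (-0.15)(-0.30) = 0.5150
adj(I−A) = [[0.80, 0.15], [0.30, 0.70]]
(I − A)⁻¹ = adj(I−A) / det(I−A) ≈
  [   1.5534     0.2913]
  [   0.5825     1.3592]
Δx = (I − A)⁻¹ Δd with Δd having +150 in the Sector 2 component and 0 elsewhere.
So Δx_1 = L_12 · (+150), where L_12 = adj(I−A)_12 / det(I−A) = 0.15 / 0.5150.
Δx_1 = 0.15 × (+150) / 0.5150 = 22.50 / 0.5150 ≈ 43.7.

Δx_1 = 43.7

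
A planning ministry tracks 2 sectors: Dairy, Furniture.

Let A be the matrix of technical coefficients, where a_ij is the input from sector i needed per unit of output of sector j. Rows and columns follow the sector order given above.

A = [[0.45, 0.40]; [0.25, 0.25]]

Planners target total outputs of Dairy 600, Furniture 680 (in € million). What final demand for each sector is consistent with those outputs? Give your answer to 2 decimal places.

d_D = 58.00, d_F = 360.00

I − A =
  [   0.55    -0.40]
  [  -0.25     0.75]
d = (I − A) x:
  d_D = (+0.55)·600 + (-0.40)·680 = 58.00
  d_F = (-0.25)·600 + (+0.75)·680 = 360.00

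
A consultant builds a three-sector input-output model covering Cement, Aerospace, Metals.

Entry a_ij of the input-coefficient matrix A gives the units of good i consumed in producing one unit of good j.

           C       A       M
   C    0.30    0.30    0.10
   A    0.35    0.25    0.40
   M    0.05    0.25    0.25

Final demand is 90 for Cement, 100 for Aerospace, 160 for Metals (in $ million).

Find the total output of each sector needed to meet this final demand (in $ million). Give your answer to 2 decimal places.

I − A =
  [   0.70    -0.30    -0.10]
  [  -0.35     0.75    -0.40]
  [  -0.05    -0.25     0.75]
Cofactors of I−A, C_ij = (−1)^(i+j)·(minor ij) (rows/columns in the sector order above):
  C_11 = (0.75)(0.75) − (-0.40)(-0.25) = 0.4625
  C_12 = −[(-0.35)(0.75) − (-0.40)(-0.05)] = 0.2825
  C_13 = (-0.35)(-0.25) − (0.75)(-0.05) = 0.1250
  C_21 = −[(-0.30)(0.75) − (-0.10)(-0.25)] = 0.2500
  C_22 = (0.70)(0.75) − (-0.10)(-0.05) = 0.5200
  C_23 = −[(0.70)(-0.25) − (-0.30)(-0.05)] = 0.1900
  C_31 = (-0.30)(-0.40) − (-0.10)(0.75) = 0.1950
  C_32 = −[(0.70)(-0.40) − (-0.10)(-0.35)] = 0.3150
  C_33 = (0.70)(0.75) − (-0.30)(-0.35) = 0.4200
det(I−A) = Σ_j (I−A)_1j·C_1j = (0.70)(0.4625) + (-0.30)(0.2825) + (-0.10)(0.1250) = 0.2265
adj(I−A) = Cᵀ =
  [ 0.4625   0.2500   0.1950]
  [ 0.2825   0.5200   0.3150]
  [ 0.1250   0.1900   0.4200]
(I − A)⁻¹ = adj(I−A) / det(I−A) ≈
  [   2.0419     1.1038     0.8609]
  [   1.2472     2.2958     1.3907]
  [   0.5519     0.8389     1.8543]
x = (I − A)⁻¹ d = adj(I−A)·d / det(I−A), with det(I−A) = 0.2265:
  x_C = (0.4625·90 + 0.2500·100 + 0.1950·160) / 0.2265 = 97.825 / 0.2265 ≈ 431.90
  x_A = (0.2825·90 + 0.5200·100 + 0.3150·160) / 0.2265 = 127.825 / 0.2265 ≈ 564.35
  x_M = (0.1250·90 + 0.1900·100 + 0.4200·160) / 0.2265 = 97.45 / 0.2265 ≈ 430.24

x_C = 431.90, x_A = 564.35, x_M = 430.24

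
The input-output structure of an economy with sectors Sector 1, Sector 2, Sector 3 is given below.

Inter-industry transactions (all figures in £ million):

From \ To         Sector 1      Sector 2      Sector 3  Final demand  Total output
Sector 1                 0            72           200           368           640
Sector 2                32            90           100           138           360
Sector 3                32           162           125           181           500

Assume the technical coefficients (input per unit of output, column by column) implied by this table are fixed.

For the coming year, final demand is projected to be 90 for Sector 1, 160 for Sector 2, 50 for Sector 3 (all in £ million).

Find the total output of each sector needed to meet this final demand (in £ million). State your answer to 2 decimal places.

Technical coefficients a_ij = z_ij / X_j:
  a_11 = 0/640 = 0.00, a_21 = 32/640 = 0.05, a_31 = 32/640 = 0.05
  a_12 = 72/360 = 0.20, a_22 = 90/360 = 0.25, a_32 = 162/360 = 0.45
  a_13 = 200/500 = 0.40, a_23 = 100/500 = 0.20, a_33 = 125/500 = 0.25
I − A =
  [   1.00    -0.20    -0.40]
  [  -0.05     0.75    -0.20]
  [  -0.05    -0.45     0.75]
Cofactors of I−A, C_ij = (−1)^(i+j)·(minor ij) (rows/columns in the sector order above):
  C_11 = (0.75)(0.75) − (-0.20)(-0.45) = 0.4725
  C_12 = −[(-0.05)(0.75) − (-0.20)(-0.05)] = 0.0475
  C_13 = (-0.05)(-0.45) − (0.75)(-0.05) = 0.0600
  C_21 = −[(-0.20)(0.75) − (-0.40)(-0.45)] = 0.3300
  C_22 = (1.00)(0.75) − (-0.40)(-0.05) = 0.7300
  C_23 = −[(1.00)(-0.45) − (-0.20)(-0.05)] = 0.4600
  C_31 = (-0.20)(-0.20) − (-0.40)(0.75) = 0.3400
  C_32 = −[(1.00)(-0.20) − (-0.40)(-0.05)] = 0.2200
  C_33 = (1.00)(0.75) − (-0.20)(-0.05) = 0.7400
det(I−A) = Σ_j (I−A)_1j·C_1j = (1.00)(0.4725) + (-0.20)(0.0475) + (-0.40)(0.0600) = 0.4390
adj(I−A) = Cᵀ =
  [ 0.4725   0.3300   0.3400]
  [ 0.0475   0.7300   0.2200]
  [ 0.0600   0.4600   0.7400]
(I − A)⁻¹ = adj(I−A) / det(I−A) ≈
  [   1.0763     0.7517     0.7745]
  [   0.1082     1.6629     0.5011]
  [   0.1367     1.0478     1.6856]
x = (I − A)⁻¹ d = adj(I−A)·d / det(I−A), with det(I−A) = 0.4390:
  x_1 = (0.4725·90 + 0.3300·160 + 0.3400·50) / 0.4390 = 112.325 / 0.4390 ≈ 255.87
  x_2 = (0.0475·90 + 0.7300·160 + 0.2200·50) / 0.4390 = 132.075 / 0.4390 ≈ 300.85
  x_3 = (0.0600·90 + 0.4600·160 + 0.7400·50) / 0.4390 = 116.00 / 0.4390 ≈ 264.24

x_1 = 255.87, x_2 = 300.85, x_3 = 264.24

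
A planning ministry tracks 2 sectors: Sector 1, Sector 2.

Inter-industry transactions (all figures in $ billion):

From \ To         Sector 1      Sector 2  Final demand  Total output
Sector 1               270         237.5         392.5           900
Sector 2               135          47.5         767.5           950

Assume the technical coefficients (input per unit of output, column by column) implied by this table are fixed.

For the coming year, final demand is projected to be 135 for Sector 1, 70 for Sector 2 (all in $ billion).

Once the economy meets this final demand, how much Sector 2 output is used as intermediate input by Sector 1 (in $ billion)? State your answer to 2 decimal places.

Technical coefficients a_ij = z_ij / X_j:
  a_11 = 270/900 = 0.30, a_21 = 135/900 = 0.15
  a_12 = 237.5/950 = 0.25, a_22 = 47.5/950 = 0.05
I − A =
  [   0.70    -0.25]
  [  -0.15     0.95]
det(I−A) = (0.70)(0.95) − (-0.25)(-0.15) = 0.6275
adj(I−A) = [[0.95, 0.25], [0.15, 0.70]]
(I − A)⁻¹ = adj(I−A) / det(I−A) ≈
  [   1.5139     0.3984]
  [   0.2390     1.1155]
First solve x = (I − A)⁻¹ d = adj(I−A)·d / det(I−A); in particular x_1 = (0.95·135 + 0.25·70) / 0.6275 = 145.75 / 0.6275 ≈ 232.2709.
Intermediate flow from 2 to 1: z_21 = a_21 · x_1 = 0.15 × 145.75 / 0.6275 = 21.8625 / 0.6275 ≈ 34.84.

z_21 = 34.84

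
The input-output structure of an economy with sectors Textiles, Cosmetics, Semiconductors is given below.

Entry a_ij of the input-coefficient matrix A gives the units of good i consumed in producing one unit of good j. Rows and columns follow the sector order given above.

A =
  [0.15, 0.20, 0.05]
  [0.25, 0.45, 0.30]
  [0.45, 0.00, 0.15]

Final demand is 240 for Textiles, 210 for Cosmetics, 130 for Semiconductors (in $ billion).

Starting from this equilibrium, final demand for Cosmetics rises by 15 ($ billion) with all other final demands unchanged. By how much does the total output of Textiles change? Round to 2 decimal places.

Δx_T = 8.08

I − A =
  [   0.85    -0.20    -0.05]
  [  -0.25     0.55    -0.30]
  [  -0.45     0.00     0.85]
Cofactors of I−A, C_ij = (−1)^(i+j)·(minor ij) (rows/columns in the sector order above):
  C_11 = (0.55)(0.85) − (-0.30)(0.00) = 0.4675
  C_12 = −[(-0.25)(0.85) − (-0.30)(-0.45)] = 0.3475
  C_13 = (-0.25)(0.00) − (0.55)(-0.45) = 0.2475
  C_21 = −[(-0.20)(0.85) − (-0.05)(0.00)] = 0.1700
  C_22 = (0.85)(0.85) − (-0.05)(-0.45) = 0.7000
  C_23 = −[(0.85)(0.00) − (-0.20)(-0.45)] = 0.0900
  C_31 = (-0.20)(-0.30) − (-0.05)(0.55) = 0.0875
  C_32 = −[(0.85)(-0.30) − (-0.05)(-0.25)] = 0.2675
  C_33 = (0.85)(0.55) − (-0.20)(-0.25) = 0.4175
det(I−A) = Σ_j (I−A)_1j·C_1j = (0.85)(0.4675) + (-0.20)(0.3475) + (-0.05)(0.2475) = 0.3155
adj(I−A) = Cᵀ =
  [ 0.4675   0.1700   0.0875]
  [ 0.3475   0.7000   0.2675]
  [ 0.2475   0.0900   0.4175]
(I − A)⁻¹ = adj(I−A) / det(I−A) ≈
  [   1.4818     0.5388     0.2773]
  [   1.1014     2.2187     0.8479]
  [   0.7845     0.2853     1.3233]
Δx = (I − A)⁻¹ Δd with Δd having +15 in the Cosmetics component and 0 elsewhere.
So Δx_T = L_TC · (+15), where L_TC = adj(I−A)_TC / det(I−A) = 0.1700 / 0.3155.
Δx_T = 0.1700 × (+15) / 0.3155 = 2.55 / 0.3155 ≈ 8.08.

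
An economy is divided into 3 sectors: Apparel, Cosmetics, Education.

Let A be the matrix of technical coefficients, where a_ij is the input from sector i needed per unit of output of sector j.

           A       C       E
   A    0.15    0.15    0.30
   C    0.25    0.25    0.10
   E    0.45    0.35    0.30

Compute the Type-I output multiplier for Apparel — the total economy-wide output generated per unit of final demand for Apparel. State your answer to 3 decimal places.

I − A =
  [   0.85    -0.15    -0.30]
  [  -0.25     0.75    -0.10]
  [  -0.45    -0.35     0.70]
Cofactors of I−A, C_ij = (−1)^(i+j)·(minor ij) (rows/columns in the sector order above):
  C_11 = (0.75)(0.70) − (-0.10)(-0.35) = 0.4900
  C_12 = −[(-0.25)(0.70) − (-0.10)(-0.45)] = 0.2200
  C_13 = (-0.25)(-0.35) − (0.75)(-0.45) = 0.4250
  C_21 = −[(-0.15)(0.70) − (-0.30)(-0.35)] = 0.2100
  C_22 = (0.85)(0.70) − (-0.30)(-0.45) = 0.4600
  C_23 = −[(0.85)(-0.35) − (-0.15)(-0.45)] = 0.3650
  C_31 = (-0.15)(-0.10) − (-0.30)(0.75) = 0.2400
  C_32 = −[(0.85)(-0.10) − (-0.30)(-0.25)] = 0.1600
  C_33 = (0.85)(0.75) − (-0.15)(-0.25) = 0.6000
det(I−A) = Σ_j (I−A)_1j·C_1j = (0.85)(0.4900) + (-0.15)(0.2200) + (-0.30)(0.4250) = 0.2560
adj(I−A) = Cᵀ =
  [ 0.4900   0.2100   0.2400]
  [ 0.2200   0.4600   0.1600]
  [ 0.4250   0.3650   0.6000]
(I − A)⁻¹ = adj(I−A) / det(I−A) ≈
  [   1.9141     0.8203     0.9375]
  [   0.8594     1.7969     0.6250]
  [   1.6602     1.4258     2.3438]
The output multiplier for sector j is the column-j sum of the Leontief inverse (I − A)⁻¹ = adj(I−A) / det(I−A).
Column A of adj(I−A): (0.4900, 0.2200, 0.4250); det(I−A) = 0.2560.
m_A = (0.4900 + 0.2200 + 0.4250) / 0.2560 = 1.135 / 0.2560 ≈ 4.434.

m_A = 4.434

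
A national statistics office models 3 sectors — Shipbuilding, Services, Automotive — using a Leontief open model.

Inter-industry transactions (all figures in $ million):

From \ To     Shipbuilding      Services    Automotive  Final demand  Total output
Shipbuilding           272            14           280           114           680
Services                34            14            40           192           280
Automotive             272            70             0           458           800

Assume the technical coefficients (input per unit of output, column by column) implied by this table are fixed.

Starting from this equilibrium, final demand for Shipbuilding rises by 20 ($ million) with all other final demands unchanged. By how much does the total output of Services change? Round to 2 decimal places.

Technical coefficients a_ij = z_ij / X_j:
  a_11 = 272/680 = 0.40, a_21 = 34/680 = 0.05, a_31 = 272/680 = 0.40
  a_12 = 14/280 = 0.05, a_22 = 14/280 = 0.05, a_32 = 70/280 = 0.25
  a_13 = 280/800 = 0.35, a_23 = 40/800 = 0.05, a_33 = 0/800 = 0.00
I − A =
  [   0.60    -0.05    -0.35]
  [  -0.05     0.95    -0.05]
  [  -0.40    -0.25     1.00]
Cofactors of I−A, C_ij = (−1)^(i+j)·(minor ij) (rows/columns in the sector order above):
  C_11 = (0.95)(1.00) − (-0.05)(-0.25) = 0.9375
  C_12 = −[(-0.05)(1.00) − (-0.05)(-0.40)] = 0.0700
  C_13 = (-0.05)(-0.25) − (0.95)(-0.40) = 0.3925
  C_21 = −[(-0.05)(1.00) − (-0.35)(-0.25)] = 0.1375
  C_22 = (0.60)(1.00) − (-0.35)(-0.40) = 0.4600
  C_23 = −[(0.60)(-0.25) − (-0.05)(-0.40)] = 0.1700
  C_31 = (-0.05)(-0.05) − (-0.35)(0.95) = 0.3350
  C_32 = −[(0.60)(-0.05) − (-0.35)(-0.05)] = 0.0475
  C_33 = (0.60)(0.95) − (-0.05)(-0.05) = 0.5675
det(I−A) = Σ_j (I−A)_1j·C_1j = (0.60)(0.9375) + (-0.05)(0.0700) + (-0.35)(0.3925) = 0.421625
adj(I−A) = Cᵀ =
  [ 0.9375   0.1375   0.3350]
  [ 0.0700   0.4600   0.0475]
  [ 0.3925   0.1700   0.5675]
(I − A)⁻¹ = adj(I−A) / det(I−A) ≈
  [   2.2235     0.3261     0.7945]
  [   0.1660     1.0910     0.1127]
  [   0.9309     0.4032     1.3460]
Δx = (I − A)⁻¹ Δd with Δd having +20 in the Shipbuilding component and 0 elsewhere.
So Δx_2 = L_21 · (+20), where L_21 = adj(I−A)_21 / det(I−A) = 0.0700 / 0.421625.
Δx_2 = 0.0700 × (+20) / 0.421625 = 1.40 / 0.421625 ≈ 3.32.

Δx_2 = 3.32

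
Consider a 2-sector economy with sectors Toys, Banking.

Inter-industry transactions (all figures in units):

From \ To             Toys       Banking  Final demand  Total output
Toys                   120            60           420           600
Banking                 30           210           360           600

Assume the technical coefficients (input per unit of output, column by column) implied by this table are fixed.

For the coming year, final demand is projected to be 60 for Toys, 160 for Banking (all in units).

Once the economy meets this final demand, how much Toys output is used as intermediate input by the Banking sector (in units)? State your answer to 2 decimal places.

Technical coefficients a_ij = z_ij / X_j:
  a_TT = 120/600 = 0.20, a_BT = 30/600 = 0.05
  a_TB = 60/600 = 0.10, a_BB = 210/600 = 0.35
I − A =
  [   0.80    -0.10]
  [  -0.05     0.65]
det(I−A) = (0.80)(0.65) − (-0.10)(-0.05) = 0.5150
adj(I−A) = [[0.65, 0.10], [0.05, 0.80]]
(I − A)⁻¹ = adj(I−A) / det(I−A) ≈
  [   1.2621     0.1942]
  [   0.0971     1.5534]
First solve x = (I − A)⁻¹ d = adj(I−A)·d / det(I−A); in particular x_B = (0.05·60 + 0.80·160) / 0.5150 = 131.00 / 0.5150 ≈ 254.3689.
Intermediate flow from T to B: z_TB = a_TB · x_B = 0.10 × 131.00 / 0.5150 = 13.10 / 0.5150 ≈ 25.44.

z_TB = 25.44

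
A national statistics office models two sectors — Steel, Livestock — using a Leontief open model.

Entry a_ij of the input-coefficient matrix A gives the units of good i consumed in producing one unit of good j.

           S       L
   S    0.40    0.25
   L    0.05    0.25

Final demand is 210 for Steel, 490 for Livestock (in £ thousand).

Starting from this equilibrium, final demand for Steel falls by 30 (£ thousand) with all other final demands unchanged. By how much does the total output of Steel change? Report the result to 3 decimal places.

Δx_S = -51.429

I − A =
  [   0.60    -0.25]
  [  -0.05     0.75]
det(I−A) = (0.60)(0.75) − (-0.25)(-0.05) = 0.4375
adj(I−A) = [[0.75, 0.25], [0.05, 0.60]]
(I − A)⁻¹ = adj(I−A) / det(I−A) ≈
  [   1.7143     0.5714]
  [   0.1143     1.3714]
Δx = (I − A)⁻¹ Δd with Δd having -30 in the Steel component and 0 elsewhere.
So Δx_S = L_SS · (-30), where L_SS = adj(I−A)_SS / det(I−A) = 0.75 / 0.4375.
Δx_S = 0.75 × (-30) / 0.4375 = -22.50 / 0.4375 ≈ -51.429.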